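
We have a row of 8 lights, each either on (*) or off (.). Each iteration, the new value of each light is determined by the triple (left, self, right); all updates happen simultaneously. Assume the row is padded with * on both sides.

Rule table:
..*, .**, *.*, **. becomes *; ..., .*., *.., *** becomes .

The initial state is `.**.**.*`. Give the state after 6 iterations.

....****

iteration 1: ********
iteration 2: ........
iteration 3: .......*
iteration 4: ......**
iteration 5: .....**.
iteration 6: ....****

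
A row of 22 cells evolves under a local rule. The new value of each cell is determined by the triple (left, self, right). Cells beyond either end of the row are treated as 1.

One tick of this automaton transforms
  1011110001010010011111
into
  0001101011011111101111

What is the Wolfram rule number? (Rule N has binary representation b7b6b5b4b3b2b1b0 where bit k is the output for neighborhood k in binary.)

150

position 3: 111 → 1  (bit 7 = 1)
position 0: 110 → 0  (bit 6 = 0)
position 1: 101 → 0  (bit 5 = 0)
position 6: 100 → 1  (bit 4 = 1)
position 2: 011 → 0  (bit 3 = 0)
position 9: 010 → 1  (bit 2 = 1)
position 8: 001 → 1  (bit 1 = 1)
position 7: 000 → 0  (bit 0 = 0)
bits b7..b0 = 10010110 = 150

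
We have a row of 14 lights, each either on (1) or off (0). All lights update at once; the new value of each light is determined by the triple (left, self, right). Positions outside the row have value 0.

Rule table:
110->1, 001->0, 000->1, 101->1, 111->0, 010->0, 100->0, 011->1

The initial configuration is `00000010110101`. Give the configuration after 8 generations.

11111100110110

11111001111010
10001001001100
00100000001101
10001111101110
00101000111010
10010010101100
00000001011101
11111100110110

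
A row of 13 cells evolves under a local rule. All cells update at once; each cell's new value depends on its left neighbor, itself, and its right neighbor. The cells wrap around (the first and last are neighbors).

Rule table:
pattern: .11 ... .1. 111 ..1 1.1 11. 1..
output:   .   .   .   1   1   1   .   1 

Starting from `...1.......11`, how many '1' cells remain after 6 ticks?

tick 1: 1.1.1.....1..
tick 2: .1.1.1...1.11
tick 3: 1.1.1.1.1.1..
tick 4: .1.1.1.1.1.11
tick 5: 1.1.1.1.1.1..  (repeats tick 3; period 2)
tick 6: .1.1.1.1.1.11
count of 1: 7

7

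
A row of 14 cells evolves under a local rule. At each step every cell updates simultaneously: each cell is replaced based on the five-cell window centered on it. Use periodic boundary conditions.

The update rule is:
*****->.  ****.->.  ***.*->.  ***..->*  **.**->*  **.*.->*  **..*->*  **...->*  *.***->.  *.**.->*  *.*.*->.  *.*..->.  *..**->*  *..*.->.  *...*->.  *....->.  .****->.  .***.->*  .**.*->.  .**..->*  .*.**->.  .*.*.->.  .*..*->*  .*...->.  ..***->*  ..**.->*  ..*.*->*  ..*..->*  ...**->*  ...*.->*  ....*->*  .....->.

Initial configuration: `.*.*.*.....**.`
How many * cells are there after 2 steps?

4

.*.......*****
*......***....
count of *: 4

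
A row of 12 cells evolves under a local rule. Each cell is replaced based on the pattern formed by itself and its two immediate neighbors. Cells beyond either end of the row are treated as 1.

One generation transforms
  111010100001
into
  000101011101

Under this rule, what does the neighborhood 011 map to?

1

At position 11 the neighborhood is 011; the next row has 1 there.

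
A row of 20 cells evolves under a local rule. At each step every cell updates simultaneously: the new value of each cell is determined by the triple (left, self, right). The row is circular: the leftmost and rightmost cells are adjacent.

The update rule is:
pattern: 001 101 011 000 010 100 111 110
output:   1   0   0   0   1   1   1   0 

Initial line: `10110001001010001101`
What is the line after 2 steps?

00011001110000011000

00001011111011010000
00011001110000011000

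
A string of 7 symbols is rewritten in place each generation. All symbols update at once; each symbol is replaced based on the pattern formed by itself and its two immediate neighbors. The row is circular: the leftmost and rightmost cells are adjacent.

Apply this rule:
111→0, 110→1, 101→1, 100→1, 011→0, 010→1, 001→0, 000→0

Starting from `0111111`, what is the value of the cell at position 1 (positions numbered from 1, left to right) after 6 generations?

0

1000001
1100000
0110000
0011000
0001100
0000110
position 1 holds 0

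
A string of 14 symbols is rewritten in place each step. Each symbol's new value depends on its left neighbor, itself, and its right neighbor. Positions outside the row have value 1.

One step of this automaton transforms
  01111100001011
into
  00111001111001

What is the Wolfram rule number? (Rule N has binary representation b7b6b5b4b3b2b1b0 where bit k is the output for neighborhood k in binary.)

position 2: 111 → 1  (bit 7 = 1)
position 5: 110 → 0  (bit 6 = 0)
position 0: 101 → 0  (bit 5 = 0)
position 6: 100 → 0  (bit 4 = 0)
position 1: 011 → 0  (bit 3 = 0)
position 10: 010 → 1  (bit 2 = 1)
position 9: 001 → 1  (bit 1 = 1)
position 7: 000 → 1  (bit 0 = 1)
bits b7..b0 = 10000111 = 135

135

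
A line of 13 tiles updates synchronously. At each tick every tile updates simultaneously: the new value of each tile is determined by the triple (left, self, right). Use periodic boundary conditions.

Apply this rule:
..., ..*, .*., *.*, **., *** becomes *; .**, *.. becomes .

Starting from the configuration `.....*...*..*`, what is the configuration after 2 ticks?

tick 1: .*****.***.**
tick 2: *.*****.***.*

*.*****.***.*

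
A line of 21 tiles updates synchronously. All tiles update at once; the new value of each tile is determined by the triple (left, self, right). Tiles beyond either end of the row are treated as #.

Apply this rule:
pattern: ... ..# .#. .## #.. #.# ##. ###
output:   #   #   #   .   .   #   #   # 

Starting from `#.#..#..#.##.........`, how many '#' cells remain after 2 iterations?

iteration 1: ###.##.###.#.########
iteration 2: ####.##.#####.#######
count of #: 18

18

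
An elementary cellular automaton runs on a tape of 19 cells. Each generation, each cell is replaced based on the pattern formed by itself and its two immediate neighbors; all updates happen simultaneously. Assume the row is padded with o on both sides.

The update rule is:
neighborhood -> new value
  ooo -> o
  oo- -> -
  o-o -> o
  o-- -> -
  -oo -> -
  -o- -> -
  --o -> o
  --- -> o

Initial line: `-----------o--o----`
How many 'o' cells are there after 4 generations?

generation 1: -oooooooooo--o--ooo
generation 2: o-oooooooo--o--o-oo
generation 3: -o-oooooo--o--o-o-o
generation 4: o-o-oooo--o--o-o-o-
count of o: 10

10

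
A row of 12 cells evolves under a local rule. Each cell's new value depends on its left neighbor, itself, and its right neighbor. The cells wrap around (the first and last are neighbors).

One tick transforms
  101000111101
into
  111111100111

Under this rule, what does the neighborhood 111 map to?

At position 7 the neighborhood is 111; the next row has 0 there.

0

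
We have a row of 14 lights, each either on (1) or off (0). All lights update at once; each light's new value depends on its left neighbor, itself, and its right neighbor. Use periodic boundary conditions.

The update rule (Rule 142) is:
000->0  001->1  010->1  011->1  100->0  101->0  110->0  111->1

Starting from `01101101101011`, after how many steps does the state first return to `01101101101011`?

01001001001010
11011011011010
10010010010010
10110110110110
10100100100100
10101101101101
00101001001001
01101011011011
01001010010010
11011010110110
10010010100100
10110110101101
00100100101001
01101101101011

14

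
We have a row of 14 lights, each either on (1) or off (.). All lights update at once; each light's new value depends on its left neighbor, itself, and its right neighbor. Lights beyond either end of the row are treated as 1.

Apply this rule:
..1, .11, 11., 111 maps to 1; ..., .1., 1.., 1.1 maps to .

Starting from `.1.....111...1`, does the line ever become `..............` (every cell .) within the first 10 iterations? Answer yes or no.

no

......1111..11
.....11111.111
....111111.111
...1111111.111
..11111111.111
.111111111.111
.111111111.111  (fixed point — unchanged through iteration 10)
iteration 10 is .111111111.111, still not uniform .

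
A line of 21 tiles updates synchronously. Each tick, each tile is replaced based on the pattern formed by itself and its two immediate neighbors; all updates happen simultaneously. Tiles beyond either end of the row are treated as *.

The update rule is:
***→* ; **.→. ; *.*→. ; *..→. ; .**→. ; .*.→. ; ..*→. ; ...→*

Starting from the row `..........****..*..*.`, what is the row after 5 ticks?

tick 1: .********..**........
tick 2: ..******......******.
tick 3: ...****..****..****..
tick 4: .*..**....**....**...
tick 5: .......**....**....*.

.......**....**....*.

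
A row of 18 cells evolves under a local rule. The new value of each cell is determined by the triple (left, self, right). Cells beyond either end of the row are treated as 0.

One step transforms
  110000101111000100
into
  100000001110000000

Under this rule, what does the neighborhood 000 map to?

0

At position 3 the neighborhood is 000; the next row has 0 there.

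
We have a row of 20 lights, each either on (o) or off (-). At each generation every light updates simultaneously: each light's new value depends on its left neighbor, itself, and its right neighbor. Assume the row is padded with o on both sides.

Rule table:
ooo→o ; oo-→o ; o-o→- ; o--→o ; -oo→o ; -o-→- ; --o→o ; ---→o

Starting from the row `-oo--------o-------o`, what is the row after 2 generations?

-oooooooooo-oooooooo
-oooooooooo-oooooooo

-oooooooooo-oooooooo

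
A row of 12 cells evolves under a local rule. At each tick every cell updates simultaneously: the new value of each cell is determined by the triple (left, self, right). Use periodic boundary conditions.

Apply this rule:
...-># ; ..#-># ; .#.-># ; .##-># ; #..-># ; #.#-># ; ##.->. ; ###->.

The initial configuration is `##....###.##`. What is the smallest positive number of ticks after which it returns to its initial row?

24

tick 1: ..#####..##.
tick 2: ###....###.#
tick 3: ...#####..##
tick 4: ####....###.
tick 5: #...#####..#
tick 6: .####....###
tick 7: ##...#####..
tick 8: #.####....##
tick 9: .##...#####.
tick 10: ##.####....#
tick 11: ..##...#####
tick 12: ###.####....
tick 13: #..##...####
tick 14: .###.####...
tick 15: ##..##...###
tick 16: ..###.####..
tick 17: ###..##...##
tick 18: ...###.####.
tick 19: ####..##...#
tick 20: ....###.####
tick 21: #####..##...
tick 22: #....###.###
tick 23: .#####..##..
tick 24: ##....###.##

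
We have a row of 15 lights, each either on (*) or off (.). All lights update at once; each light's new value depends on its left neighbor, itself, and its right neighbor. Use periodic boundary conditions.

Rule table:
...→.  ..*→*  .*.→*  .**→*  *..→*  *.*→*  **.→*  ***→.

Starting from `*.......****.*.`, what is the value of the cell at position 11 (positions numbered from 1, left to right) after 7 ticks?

**.....**..****
.**...******...
****.**....**..
*..*****..*****
****...****....
*..**.**..**..*
***************
position 11 holds *

*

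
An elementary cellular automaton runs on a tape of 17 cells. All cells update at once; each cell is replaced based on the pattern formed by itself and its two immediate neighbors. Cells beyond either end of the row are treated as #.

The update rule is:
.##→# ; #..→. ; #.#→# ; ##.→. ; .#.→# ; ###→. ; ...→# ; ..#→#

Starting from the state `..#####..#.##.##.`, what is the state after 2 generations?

##..#####...##.##

.##.....####.##.#
##..#####...##.##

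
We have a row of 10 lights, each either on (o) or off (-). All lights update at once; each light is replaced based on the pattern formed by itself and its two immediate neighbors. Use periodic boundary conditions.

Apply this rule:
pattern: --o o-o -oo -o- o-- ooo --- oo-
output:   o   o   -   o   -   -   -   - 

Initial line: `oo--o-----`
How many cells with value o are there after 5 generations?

3

generation 1: ---oo----o
generation 2: --o-----oo
generation 3: -oo----o--
generation 4: o-----oo--
generation 5: o----o---o
count of o: 3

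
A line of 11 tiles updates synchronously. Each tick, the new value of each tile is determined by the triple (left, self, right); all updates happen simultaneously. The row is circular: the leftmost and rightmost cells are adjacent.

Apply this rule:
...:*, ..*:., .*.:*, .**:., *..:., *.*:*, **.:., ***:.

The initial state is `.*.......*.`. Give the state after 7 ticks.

....***....

.*.*****.*.
.**.....**.
....***....
***.....***
....***....  (repeats tick 3; period 2)
tick 7: ....***....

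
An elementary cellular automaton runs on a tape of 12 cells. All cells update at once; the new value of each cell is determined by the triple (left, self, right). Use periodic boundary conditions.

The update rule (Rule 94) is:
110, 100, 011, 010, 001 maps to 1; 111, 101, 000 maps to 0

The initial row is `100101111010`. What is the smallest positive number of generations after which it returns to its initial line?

2

111101001010
100101111010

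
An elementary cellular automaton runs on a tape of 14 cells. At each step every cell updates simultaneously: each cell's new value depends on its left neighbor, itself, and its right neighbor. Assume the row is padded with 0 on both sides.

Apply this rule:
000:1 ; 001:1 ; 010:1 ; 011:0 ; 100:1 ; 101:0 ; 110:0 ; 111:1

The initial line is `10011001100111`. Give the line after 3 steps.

11100110011010
01011001100011
11000110011100

11000110011100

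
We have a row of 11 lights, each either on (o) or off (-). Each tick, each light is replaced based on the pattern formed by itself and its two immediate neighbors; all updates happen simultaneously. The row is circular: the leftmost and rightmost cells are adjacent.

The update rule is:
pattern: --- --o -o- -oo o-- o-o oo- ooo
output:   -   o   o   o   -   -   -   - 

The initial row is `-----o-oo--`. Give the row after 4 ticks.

-oo--oo----

----oo-o---
---oo--o---
--oo--oo---
-oo--oo----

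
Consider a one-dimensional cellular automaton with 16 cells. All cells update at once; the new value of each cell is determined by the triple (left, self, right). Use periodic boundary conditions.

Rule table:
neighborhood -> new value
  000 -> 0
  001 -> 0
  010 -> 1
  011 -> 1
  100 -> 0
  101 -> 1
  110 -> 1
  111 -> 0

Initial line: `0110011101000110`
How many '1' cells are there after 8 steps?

0110010111000110
0110011101000110  (repeats step 0; period 2)
step 8: 0110011101000110
count of 1: 8

8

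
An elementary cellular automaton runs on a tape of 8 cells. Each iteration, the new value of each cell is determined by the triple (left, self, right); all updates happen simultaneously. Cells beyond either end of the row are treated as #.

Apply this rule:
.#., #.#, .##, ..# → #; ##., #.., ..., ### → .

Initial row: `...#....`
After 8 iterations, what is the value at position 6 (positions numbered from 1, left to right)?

.

..##...#
.##...##
##...##.
....##.#
...##.##
..##.##.
.##.##.#
##.##.##
position 6 holds .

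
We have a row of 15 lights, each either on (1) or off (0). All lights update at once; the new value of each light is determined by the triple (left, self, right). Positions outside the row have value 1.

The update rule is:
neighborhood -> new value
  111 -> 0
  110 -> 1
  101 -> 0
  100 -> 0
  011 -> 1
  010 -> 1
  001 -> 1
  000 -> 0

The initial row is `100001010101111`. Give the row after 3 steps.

step 1: 100011010101000
step 2: 100111010101001
step 3: 101101010101011

101101010101011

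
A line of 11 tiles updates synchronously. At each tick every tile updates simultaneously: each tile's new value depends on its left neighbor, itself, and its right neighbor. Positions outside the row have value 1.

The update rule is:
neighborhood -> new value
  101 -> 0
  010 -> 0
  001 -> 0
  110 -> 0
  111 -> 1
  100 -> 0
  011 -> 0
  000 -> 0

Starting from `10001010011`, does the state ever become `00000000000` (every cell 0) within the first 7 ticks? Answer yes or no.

00000000001
00000000000
all cells are 0 at tick 2

yes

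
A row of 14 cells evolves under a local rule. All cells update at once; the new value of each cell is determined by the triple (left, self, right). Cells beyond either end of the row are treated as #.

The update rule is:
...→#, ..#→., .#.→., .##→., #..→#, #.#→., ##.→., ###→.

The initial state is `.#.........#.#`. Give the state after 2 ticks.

..########....
#.........###.

#.........###.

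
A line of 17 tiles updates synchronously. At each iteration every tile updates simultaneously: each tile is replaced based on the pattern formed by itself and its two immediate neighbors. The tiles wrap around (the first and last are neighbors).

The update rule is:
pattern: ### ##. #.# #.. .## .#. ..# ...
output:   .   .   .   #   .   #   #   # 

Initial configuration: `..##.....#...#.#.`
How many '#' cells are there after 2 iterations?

2

##..##########.##
..##.............
count of #: 2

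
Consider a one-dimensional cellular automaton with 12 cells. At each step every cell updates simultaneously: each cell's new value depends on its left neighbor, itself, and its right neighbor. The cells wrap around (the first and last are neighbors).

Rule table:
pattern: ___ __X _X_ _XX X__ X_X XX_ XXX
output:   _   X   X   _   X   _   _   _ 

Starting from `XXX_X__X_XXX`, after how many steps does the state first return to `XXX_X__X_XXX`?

5

____XXXX____
___X____X___
__XXX__XXX__
_X___XX___X_
XXX_X__X_XXX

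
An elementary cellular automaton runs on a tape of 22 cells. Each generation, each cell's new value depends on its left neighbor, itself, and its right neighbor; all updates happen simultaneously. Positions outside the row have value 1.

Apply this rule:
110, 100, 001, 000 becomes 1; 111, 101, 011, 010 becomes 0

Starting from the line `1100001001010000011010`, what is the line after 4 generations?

0000100111100001001111

0111110110001111101000
0000010011110000100111
1111101100011111011000
0000100111100001001111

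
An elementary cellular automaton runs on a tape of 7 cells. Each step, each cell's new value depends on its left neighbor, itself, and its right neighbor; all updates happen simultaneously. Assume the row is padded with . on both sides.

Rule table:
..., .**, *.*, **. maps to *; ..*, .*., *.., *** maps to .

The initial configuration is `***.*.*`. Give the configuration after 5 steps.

****...

*.**.*.
.****..
.*..*.*
.....*.
****...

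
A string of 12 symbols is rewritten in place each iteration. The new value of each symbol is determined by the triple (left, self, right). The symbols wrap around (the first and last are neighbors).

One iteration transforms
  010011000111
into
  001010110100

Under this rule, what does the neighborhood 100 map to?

At position 2 the neighborhood is 100; the next row has 1 there.

1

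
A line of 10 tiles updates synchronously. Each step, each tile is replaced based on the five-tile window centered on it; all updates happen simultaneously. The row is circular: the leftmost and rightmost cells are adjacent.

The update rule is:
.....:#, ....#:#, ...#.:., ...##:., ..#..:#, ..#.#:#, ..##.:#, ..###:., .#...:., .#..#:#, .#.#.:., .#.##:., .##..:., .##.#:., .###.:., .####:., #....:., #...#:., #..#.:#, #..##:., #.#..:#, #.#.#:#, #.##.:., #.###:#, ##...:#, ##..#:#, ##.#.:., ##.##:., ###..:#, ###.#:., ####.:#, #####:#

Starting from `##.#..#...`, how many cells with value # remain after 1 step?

#..####...
count of #: 5

5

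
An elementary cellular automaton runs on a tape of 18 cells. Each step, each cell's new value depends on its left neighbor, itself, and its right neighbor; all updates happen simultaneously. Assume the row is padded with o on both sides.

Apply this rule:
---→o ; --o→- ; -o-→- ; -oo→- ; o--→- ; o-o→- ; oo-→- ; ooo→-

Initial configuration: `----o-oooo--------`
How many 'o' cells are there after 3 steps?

-oo--------oooooo-
----oooooo--------
-oo--------oooooo-
count of o: 8

8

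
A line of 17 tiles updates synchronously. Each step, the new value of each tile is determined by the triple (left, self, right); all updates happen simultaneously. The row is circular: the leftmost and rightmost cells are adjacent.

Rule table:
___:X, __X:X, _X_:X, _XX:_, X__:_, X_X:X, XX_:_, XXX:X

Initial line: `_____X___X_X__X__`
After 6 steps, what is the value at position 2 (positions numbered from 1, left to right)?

X

XXXXXX_XXXXX_XX_X
XXXXX_X_XXX_X__X_
_XXX_XXX_X_XX_XXX
X_X_X_X_XXX__X_X_
XXXXXXXX_X__XXXXX
XXXXXXX_XX_X_XXXX
position 2 holds X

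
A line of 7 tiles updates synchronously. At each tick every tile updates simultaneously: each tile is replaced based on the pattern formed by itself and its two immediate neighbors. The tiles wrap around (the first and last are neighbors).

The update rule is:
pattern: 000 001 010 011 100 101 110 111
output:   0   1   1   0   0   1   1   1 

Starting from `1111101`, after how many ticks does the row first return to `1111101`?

1111110
0111111
1011111
1101111
1110111
1111011
1111101

7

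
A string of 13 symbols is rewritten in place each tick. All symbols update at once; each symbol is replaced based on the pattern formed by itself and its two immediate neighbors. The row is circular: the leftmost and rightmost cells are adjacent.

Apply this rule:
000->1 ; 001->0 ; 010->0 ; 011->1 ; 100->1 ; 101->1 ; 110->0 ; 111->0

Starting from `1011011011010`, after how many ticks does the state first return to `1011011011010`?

tick 1: 0110110110101
tick 2: 1101101101010
tick 3: 1011011010101
tick 4: 0110110101011
tick 5: 1101101010110
tick 6: 1011010101101
tick 7: 0110101011011
tick 8: 1101010110110
tick 9: 1010101101101
tick 10: 0101011011011
tick 11: 1010110110110
tick 12: 0101101101101
tick 13: 1011011011010

13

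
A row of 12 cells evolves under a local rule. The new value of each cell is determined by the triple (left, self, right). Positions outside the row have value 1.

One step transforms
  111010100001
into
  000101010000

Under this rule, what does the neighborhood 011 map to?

0

At position 11 the neighborhood is 011; the next row has 0 there.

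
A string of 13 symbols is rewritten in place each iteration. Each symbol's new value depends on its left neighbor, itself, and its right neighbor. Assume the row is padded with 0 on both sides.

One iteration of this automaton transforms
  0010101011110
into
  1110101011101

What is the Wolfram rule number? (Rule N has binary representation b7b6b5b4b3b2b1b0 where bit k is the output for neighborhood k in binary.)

position 9: 111 → 1  (bit 7 = 1)
position 11: 110 → 0  (bit 6 = 0)
position 3: 101 → 0  (bit 5 = 0)
position 12: 100 → 1  (bit 4 = 1)
position 8: 011 → 1  (bit 3 = 1)
position 2: 010 → 1  (bit 2 = 1)
position 1: 001 → 1  (bit 1 = 1)
position 0: 000 → 1  (bit 0 = 1)
bits b7..b0 = 10011111 = 159

159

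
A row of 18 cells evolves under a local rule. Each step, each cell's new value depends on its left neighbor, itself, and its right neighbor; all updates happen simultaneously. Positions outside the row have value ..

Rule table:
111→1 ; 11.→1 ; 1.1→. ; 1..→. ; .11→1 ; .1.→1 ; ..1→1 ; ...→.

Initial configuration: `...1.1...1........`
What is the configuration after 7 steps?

..11.1..11........
.111.1.111........
1111.1.111........
1111.1.111........  (fixed point — unchanged through step 7)

1111.1.111........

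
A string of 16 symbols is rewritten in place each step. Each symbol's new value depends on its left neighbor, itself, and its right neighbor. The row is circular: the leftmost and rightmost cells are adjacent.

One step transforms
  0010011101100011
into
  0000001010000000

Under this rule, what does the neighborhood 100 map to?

At position 0 the neighborhood is 100; the next row has 0 there.

0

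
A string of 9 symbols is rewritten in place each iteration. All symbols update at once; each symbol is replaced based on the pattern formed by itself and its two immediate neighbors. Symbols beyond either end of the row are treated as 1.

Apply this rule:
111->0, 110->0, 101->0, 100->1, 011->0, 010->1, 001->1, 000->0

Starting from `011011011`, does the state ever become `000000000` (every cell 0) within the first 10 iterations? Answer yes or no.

yes

iteration 1: 000000000
all cells are 0 at iteration 1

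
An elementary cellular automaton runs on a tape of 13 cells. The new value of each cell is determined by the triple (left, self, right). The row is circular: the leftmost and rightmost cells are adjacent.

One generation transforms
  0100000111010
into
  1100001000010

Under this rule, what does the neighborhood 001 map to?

At position 0 the neighborhood is 001; the next row has 1 there.

1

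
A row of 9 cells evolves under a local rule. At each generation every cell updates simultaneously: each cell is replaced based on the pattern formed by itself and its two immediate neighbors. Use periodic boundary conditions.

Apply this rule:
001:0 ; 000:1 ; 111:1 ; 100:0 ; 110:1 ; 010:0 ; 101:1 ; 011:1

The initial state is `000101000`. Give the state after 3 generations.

generation 1: 110010011
generation 2: 110000011
generation 3: 110111011

110111011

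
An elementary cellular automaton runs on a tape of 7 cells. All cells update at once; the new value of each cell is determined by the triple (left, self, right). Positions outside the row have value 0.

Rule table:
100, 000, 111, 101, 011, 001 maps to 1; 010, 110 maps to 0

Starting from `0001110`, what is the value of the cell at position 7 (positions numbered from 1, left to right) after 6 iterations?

0

1111101
1111010
1110101
1101010
1010101
0101010
position 7 holds 0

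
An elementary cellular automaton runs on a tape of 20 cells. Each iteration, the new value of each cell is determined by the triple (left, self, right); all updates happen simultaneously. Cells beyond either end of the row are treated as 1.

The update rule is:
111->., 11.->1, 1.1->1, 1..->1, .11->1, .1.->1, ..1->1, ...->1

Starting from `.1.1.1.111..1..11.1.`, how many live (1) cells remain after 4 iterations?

iteration 1: 11111111.11111111111
iteration 2: .......111..........
iteration 3: 11111111.11111111111  (repeats iteration 1; period 2)
iteration 4: .......111..........
count of 1: 3

3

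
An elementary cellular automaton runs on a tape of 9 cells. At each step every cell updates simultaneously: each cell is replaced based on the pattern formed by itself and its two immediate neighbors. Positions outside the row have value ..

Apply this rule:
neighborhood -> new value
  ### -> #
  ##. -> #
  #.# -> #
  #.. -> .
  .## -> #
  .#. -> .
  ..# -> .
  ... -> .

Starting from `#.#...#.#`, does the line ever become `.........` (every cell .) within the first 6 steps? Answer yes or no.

.#.....#.
.........
all cells are . at step 2

yes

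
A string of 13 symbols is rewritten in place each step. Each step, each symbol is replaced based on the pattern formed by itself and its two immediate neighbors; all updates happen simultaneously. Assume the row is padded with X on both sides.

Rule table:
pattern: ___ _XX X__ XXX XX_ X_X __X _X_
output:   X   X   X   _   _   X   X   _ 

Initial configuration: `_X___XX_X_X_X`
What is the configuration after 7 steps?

X_XXXX_X_X_XX
_XX___X_X_XX_
XX_XXX_X_XX_X
__XX__X_XX_XX
XXX_XX_XX_XX_
___XX_XX_XX_X
XXXX_XX_XX_XX

XXXX_XX_XX_XX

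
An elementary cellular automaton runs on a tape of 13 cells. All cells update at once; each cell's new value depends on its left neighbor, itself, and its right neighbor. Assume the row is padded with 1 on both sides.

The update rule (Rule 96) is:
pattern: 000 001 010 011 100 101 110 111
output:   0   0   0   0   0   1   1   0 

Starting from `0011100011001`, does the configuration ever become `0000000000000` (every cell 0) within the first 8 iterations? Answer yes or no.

iteration 1: 0000100001000
iteration 2: 0000000000000
all cells are 0 at iteration 2

yes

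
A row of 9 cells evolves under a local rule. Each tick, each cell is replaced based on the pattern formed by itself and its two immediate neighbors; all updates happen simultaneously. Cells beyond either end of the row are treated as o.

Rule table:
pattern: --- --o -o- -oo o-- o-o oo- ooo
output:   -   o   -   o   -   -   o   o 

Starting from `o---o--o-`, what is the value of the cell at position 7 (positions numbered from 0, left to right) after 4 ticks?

o

o--o--o--
o-o--o--o
o---o--oo
o--o--ooo
position 7 holds o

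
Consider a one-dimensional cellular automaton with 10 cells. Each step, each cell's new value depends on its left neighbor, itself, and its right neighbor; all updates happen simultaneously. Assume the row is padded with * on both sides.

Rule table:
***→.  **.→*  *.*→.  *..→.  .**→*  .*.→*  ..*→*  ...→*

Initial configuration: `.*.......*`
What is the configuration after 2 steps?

.*.*******
.*.*......

.*.*......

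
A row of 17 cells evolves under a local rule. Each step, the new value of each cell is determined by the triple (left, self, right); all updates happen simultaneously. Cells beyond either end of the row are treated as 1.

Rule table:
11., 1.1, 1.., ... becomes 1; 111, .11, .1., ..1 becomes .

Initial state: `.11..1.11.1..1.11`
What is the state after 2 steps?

step 1: 1.11..1.11.1..1..
step 2: 11.11..1.11.1..1.

11.11..1.11.1..1.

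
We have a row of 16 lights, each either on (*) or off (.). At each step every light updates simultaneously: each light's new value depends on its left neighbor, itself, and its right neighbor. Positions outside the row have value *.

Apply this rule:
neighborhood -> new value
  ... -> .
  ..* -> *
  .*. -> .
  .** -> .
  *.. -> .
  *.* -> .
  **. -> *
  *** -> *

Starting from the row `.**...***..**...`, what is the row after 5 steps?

..*..*.**.*.*..*
.*..*...*.....*.
...*...*.....*..
..*...*.....*..*
.*...*.....*..*.

.*...*.....*..*.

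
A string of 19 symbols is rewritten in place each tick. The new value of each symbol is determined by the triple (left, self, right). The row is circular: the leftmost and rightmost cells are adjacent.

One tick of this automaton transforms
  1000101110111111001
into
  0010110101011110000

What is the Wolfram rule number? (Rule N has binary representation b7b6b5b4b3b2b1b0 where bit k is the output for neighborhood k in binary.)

165

position 7: 111 → 1  (bit 7 = 1)
position 0: 110 → 0  (bit 6 = 0)
position 5: 101 → 1  (bit 5 = 1)
position 1: 100 → 0  (bit 4 = 0)
position 6: 011 → 0  (bit 3 = 0)
position 4: 010 → 1  (bit 2 = 1)
position 3: 001 → 0  (bit 1 = 0)
position 2: 000 → 1  (bit 0 = 1)
bits b7..b0 = 10100101 = 165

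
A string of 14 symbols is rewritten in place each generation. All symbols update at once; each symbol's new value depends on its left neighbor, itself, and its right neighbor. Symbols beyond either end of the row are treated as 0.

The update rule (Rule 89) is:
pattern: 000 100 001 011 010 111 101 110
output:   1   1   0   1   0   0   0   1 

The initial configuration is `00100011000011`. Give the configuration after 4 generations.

11011101111011

10011011111011
01011010001011
00011001100011
11011101111011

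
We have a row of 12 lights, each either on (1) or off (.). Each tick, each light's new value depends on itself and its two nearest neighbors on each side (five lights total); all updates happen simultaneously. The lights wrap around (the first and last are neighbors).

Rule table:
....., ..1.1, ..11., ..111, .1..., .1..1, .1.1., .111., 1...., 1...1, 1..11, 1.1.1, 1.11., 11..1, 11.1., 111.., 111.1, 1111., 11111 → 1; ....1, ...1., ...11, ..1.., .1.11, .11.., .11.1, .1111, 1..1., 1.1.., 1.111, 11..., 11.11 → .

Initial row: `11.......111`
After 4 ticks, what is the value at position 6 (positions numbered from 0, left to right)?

tick 1: 11.1111..1.1
tick 2: 11...111.1..
tick 3: 1..1.1111.11
tick 4: 11.1...11..1
position 6 holds .

.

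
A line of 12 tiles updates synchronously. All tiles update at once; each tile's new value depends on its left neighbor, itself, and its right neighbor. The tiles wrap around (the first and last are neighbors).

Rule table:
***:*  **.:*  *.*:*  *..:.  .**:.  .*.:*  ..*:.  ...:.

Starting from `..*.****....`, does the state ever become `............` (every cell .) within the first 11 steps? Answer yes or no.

..**.***....
...**.**....
....**.*....
.....***....
......**....
.......*....
.......*....  (fixed point — unchanged through step 11)
step 11 is .......*...., still not uniform .

no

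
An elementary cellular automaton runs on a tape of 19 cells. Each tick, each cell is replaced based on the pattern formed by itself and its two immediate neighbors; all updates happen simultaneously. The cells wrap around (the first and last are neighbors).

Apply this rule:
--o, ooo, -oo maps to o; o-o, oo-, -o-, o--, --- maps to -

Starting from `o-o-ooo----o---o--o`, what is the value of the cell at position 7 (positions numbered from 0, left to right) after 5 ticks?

-

----oo----o---o--oo
---oo----o---o--oo-
--oo----o---o--oo--
-oo----o---o--oo---
oo----o---o--oo----
position 7 holds -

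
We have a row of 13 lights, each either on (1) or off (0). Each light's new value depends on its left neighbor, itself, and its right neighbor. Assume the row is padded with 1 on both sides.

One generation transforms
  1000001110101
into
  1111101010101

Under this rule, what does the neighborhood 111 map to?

At position 7 the neighborhood is 111; the next row has 0 there.

0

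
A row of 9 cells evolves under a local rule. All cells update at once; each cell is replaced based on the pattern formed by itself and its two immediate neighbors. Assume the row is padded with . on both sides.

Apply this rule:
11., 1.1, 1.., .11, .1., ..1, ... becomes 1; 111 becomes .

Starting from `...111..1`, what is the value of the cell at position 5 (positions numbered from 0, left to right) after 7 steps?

1

1111.1111
1..111..1
1111.1111  (repeats step 1; period 2)
step 7: 1111.1111
position 5 holds 1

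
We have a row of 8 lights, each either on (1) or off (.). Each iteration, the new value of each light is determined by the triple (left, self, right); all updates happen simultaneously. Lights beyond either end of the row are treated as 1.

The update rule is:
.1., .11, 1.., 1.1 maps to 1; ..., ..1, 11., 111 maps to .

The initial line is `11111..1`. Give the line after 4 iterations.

111..11.

iteration 1: .....1.1
iteration 2: 1....111
iteration 3: .1...1..
iteration 4: 111..11.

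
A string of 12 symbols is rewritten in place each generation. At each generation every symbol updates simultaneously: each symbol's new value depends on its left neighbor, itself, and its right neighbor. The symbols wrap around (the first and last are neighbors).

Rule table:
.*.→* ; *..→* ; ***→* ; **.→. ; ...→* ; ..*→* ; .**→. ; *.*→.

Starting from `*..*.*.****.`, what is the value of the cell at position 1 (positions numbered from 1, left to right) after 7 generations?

*

****.*..**..
.**..***..**
...**.*.**..
***...*...**
**.*******.*
*...*****...
****.***.***
position 1 holds *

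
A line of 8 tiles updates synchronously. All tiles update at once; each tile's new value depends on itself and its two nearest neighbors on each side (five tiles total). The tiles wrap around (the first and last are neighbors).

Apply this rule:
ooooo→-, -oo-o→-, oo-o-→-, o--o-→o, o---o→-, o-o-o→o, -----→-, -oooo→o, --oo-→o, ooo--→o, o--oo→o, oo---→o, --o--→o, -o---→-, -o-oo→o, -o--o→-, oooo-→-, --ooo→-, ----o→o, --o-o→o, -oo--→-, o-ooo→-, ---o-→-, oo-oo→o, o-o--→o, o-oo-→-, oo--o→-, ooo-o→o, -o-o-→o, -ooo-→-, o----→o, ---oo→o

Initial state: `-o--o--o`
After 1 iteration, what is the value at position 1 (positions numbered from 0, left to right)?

o

iteration 1: oo-oo-oo
position 1 holds o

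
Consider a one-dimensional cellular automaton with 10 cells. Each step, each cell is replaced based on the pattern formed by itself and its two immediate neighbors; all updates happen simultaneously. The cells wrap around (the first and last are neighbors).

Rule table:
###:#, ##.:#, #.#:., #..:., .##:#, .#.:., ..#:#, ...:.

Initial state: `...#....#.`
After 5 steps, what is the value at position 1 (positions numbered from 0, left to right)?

.

step 1: ..#....#..
step 2: .#....#...
step 3: #....#....
step 4: ....#....#
step 5: ...#....#.
position 1 holds .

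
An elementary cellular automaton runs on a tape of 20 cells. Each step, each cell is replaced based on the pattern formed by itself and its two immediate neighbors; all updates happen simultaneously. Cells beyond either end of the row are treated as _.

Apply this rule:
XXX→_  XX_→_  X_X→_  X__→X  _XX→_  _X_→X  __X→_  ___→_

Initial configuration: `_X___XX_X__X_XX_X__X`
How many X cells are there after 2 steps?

4

_XX_____XX_X____XX_X
___X_______XX______X
count of X: 4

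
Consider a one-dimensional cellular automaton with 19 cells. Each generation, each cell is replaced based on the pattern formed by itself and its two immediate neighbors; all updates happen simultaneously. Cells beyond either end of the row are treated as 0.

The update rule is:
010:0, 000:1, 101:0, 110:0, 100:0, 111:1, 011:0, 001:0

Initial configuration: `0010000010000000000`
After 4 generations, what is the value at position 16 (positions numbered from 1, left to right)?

1

1000111000111111111
0010010010011111110
1000000000001111100
0011111111100111001
position 16 holds 1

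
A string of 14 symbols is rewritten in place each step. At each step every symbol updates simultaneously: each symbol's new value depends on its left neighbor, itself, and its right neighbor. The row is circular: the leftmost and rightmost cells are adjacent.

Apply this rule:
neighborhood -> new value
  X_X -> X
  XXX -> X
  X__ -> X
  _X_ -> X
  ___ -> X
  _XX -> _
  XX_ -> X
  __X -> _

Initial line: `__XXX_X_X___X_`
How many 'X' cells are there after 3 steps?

11

step 1: X__XXXXXXXX_XX
step 2: XX__XXXXXXXX_X
step 3: XXX__XXXXXXXX_
count of X: 11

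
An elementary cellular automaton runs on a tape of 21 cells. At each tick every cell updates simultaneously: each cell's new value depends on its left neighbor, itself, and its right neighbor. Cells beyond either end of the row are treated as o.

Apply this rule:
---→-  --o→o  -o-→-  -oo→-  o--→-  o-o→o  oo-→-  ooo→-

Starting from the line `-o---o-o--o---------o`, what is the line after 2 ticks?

---o-o--o---------o-o

o---o-o--o---------o-
---o-o--o---------o-o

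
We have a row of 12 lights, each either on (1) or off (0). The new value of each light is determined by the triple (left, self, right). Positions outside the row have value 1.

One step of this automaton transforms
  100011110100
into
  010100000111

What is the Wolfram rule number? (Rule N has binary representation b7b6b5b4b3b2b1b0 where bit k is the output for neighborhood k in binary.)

22

position 5: 111 → 0  (bit 7 = 0)
position 0: 110 → 0  (bit 6 = 0)
position 8: 101 → 0  (bit 5 = 0)
position 1: 100 → 1  (bit 4 = 1)
position 4: 011 → 0  (bit 3 = 0)
position 9: 010 → 1  (bit 2 = 1)
position 3: 001 → 1  (bit 1 = 1)
position 2: 000 → 0  (bit 0 = 0)
bits b7..b0 = 00010110 = 22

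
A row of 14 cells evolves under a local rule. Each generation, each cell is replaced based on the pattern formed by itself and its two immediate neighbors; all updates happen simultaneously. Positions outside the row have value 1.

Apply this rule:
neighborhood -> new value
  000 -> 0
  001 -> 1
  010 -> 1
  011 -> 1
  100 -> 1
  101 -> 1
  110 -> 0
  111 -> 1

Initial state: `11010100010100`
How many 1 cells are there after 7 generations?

10111110111111
01111101111111
11111011111111
11110111111111
11101111111111
11011111111111
10111111111111
count of 1: 13

13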